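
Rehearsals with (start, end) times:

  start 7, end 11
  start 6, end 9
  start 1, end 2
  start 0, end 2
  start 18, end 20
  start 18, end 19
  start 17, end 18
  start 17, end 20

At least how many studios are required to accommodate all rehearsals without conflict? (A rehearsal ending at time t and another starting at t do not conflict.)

3

Count concurrent intervals with a sweep; the peak is the room count.
Events (time:±→running): 0:+→1 1:+→2 2:-→1 2:-→0 6:+→1 7:+→2 9:-→1 11:-→0 17:+→1 17:+→2 18:-→1 18:+→2 18:+→3 … peak 3.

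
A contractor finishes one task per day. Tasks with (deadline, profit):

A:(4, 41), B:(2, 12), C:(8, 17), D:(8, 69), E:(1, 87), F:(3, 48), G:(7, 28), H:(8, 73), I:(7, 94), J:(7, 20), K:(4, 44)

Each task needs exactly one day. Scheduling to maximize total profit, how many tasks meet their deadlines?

8

Take jobs in profit order; each goes to the latest open slot no later than its deadline.
Profit order: I=94 E=87 H=73 D=69 F=48 K=44 A=41 G=28 J=20 C=17 B=12
Assign: I→slot 7, E→slot 1, H→slot 8, D→slot 6, F→slot 3, K→slot 4, A→slot 2, G→slot 5, J skipped, C skipped, B skipped.
Slots: [1:E] [2:A] [3:F] [4:K] [5:G] [6:D] [7:I] [8:H]
8 of 11 scheduled.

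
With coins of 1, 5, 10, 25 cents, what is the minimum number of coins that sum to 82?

Use the largest denomination that fits, subtract, and repeat.
82 = 3×25 + 1×5 + 2×1
Total coins = 3 + 1 + 2 = 6

6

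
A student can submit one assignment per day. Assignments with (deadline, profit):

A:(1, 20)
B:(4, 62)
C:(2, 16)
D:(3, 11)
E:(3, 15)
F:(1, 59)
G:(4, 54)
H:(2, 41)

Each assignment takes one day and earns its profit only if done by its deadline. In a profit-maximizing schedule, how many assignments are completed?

4

Sort by profit descending; place each in the latest free slot ≤ its deadline.
Profit order: B=62 F=59 G=54 H=41 A=20 C=16 E=15 D=11
Assign: B→slot 4, F→slot 1, G→slot 3, H→slot 2, A skipped, C skipped, E skipped, D skipped.
Slots: [1:F] [2:H] [3:G] [4:B]
4 of 8 scheduled.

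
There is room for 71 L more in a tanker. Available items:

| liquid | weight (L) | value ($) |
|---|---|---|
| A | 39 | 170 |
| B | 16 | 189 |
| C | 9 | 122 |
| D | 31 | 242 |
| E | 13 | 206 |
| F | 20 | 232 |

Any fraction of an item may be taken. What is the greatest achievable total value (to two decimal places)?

Sort by value per unit weight and fill in that order.
Order: E (206/13=15.85) > C (122/9=13.56) > B (189/16=11.81) > F (232/20=11.60) > D (242/31=7.81) > A (170/39=4.36)
Fill: take E (13 @ 206) → take C (9 @ 122) → take B (16 @ 189) → take F (20 @ 232) → take 13/31 of D → 101.48; 71/71 used.
Total value = 850.48

850.48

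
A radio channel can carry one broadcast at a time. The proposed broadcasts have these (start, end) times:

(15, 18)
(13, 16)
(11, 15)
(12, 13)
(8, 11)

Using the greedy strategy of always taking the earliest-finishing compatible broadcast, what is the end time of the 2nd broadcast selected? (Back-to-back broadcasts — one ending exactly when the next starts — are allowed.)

13

Order by finish time; keep every interval that doesn't clash with the previous kept one.
Sorted by end: (8,11)  (12,13)  (11,15)  (13,16)  (15,18)
take (8,11); take (12,13); take (13,16); skip (15,18).
Selected: (8,11) (12,13) (13,16)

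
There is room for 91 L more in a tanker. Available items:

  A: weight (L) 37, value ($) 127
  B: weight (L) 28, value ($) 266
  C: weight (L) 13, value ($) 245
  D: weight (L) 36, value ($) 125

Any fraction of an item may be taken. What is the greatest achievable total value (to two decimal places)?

684.05

Order: C (245/13=18.85) > B (266/28=9.50) > D (125/36=3.47) > A (127/37=3.43)
Fill: take C (13 @ 245) → take B (28 @ 266) → take D (36 @ 125) → take 14/37 of A → 48.05; 91/91 used.
Total value = 684.05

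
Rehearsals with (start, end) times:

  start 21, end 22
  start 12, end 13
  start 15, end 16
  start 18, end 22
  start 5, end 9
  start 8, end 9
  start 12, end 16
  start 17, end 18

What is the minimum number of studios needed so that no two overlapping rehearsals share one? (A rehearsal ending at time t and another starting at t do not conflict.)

The answer is the maximum number of intervals overlapping at any instant.
starts: [5, 8, 12, 12, 15, 17, 18, 21]
ends:   [9, 9, 13, 16, 16, 18, 22, 22]
s5→1 s8→2  — peak 2.

2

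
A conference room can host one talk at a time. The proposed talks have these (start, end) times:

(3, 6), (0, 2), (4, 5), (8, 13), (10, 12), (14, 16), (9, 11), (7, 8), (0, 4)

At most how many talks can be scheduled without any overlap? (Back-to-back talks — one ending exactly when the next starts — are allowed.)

5

By end time: (0,2), (0,4), (4,5), (3,6), (7,8), (9,11), (10,12), (8,13), (14,16).
Pick (0,2); next start ≥ 2 → (4,5); next start ≥ 5 → (7,8); next start ≥ 8 → (9,11); next start ≥ 11 → (14,16).
Selected 5 talks.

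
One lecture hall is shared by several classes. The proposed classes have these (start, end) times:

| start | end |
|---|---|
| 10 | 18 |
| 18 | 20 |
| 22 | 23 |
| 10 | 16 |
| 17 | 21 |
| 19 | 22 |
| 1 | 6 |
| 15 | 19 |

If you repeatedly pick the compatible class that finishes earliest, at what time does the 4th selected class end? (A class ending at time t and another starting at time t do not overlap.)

23

Order by finish time; keep every interval that doesn't clash with the previous kept one.
Sorted by end: (1,6)  (10,16)  (10,18)  (15,19)  (18,20)  (17,21)  (19,22)  (22,23)
take (1,6); take (10,16); take (18,20); skip (17,21); take (22,23).
Selected: (1,6) (10,16) (18,20) (22,23)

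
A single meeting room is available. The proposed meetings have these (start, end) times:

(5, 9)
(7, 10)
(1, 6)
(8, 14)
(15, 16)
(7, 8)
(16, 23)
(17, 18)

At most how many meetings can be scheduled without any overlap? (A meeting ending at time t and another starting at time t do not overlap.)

5

Sort by end time and greedily take each interval whose start is ≥ the last chosen end.
Sorted by end: (1,6)  (7,8)  (5,9)  (7,10)  (8,14)  (15,16)  (17,18)  (16,23)
take (1,6); take (7,8); take (8,14); take (15,16); take (17,18); skip (16,23).
Selected 5 meetings.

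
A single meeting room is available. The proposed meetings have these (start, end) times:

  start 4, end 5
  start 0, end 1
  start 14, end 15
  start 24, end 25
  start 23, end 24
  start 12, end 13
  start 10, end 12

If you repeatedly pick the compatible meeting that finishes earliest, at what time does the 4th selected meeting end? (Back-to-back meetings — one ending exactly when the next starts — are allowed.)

13

Order by finish time; keep every interval that doesn't clash with the previous kept one.
Sorted by end: (0,1)  (4,5)  (10,12)  (12,13)  (14,15)  (23,24)  (24,25)
take (0,1); take (4,5); take (10,12); take (12,13); take (14,15); take (23,24); take (24,25).
Selected: (0,1) (4,5) (10,12) (12,13) (14,15) (23,24) (24,25)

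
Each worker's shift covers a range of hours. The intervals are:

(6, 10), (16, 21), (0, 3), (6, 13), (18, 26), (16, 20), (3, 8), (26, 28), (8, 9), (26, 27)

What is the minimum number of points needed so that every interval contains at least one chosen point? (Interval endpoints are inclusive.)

Sorted: [0,3] [3,8] [8,9] [6,10] [6,13] [16,20] [16,21] [18,26] [26,27] [26,28]
{[0,3],[3,8]} hit by 3; {[8,9],[6,10],[6,13]} hit by 9; {[16,20],[16,21],[18,26]} hit by 20; {[26,27],[26,28]} hit by 27.
Points: 3, 9, 20, 27 (4 total).

4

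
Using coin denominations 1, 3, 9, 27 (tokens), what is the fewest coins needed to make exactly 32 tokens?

32 = 1×27 + 1×3 + 2×1
Total coins = 1 + 1 + 2 = 4

4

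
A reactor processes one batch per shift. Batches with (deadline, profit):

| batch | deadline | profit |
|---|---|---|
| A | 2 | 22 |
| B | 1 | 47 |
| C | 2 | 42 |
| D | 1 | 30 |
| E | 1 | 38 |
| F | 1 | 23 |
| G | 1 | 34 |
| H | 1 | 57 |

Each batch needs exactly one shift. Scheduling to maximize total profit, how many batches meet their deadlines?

2

Sort by profit descending; place each in the latest free slot ≤ its deadline.
By profit: H(d1,57), B(d1,47), C(d2,42), E(d1,38), G(d1,34), D(d1,30), F(d1,23), A(d2,22)
H→slot 1; B skipped; C→slot 2; E skipped; G skipped; D skipped; F skipped; A skipped.
2 of 8 scheduled.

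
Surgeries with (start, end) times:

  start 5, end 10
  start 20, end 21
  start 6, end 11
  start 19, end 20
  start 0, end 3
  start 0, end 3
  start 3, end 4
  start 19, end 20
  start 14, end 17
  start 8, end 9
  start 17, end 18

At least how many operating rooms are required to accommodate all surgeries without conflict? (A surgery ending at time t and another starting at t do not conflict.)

3

starts: [0, 0, 3, 5, 6, 8, 14, 17, 19, 19, 20]
ends:   [3, 3, 4, 9, 10, 11, 17, 18, 20, 20, 21]
s0→1 s0→2 e3→1 e3→0 s3→1 e4→0 s5→1 s6→2 s8→3  — peak 3.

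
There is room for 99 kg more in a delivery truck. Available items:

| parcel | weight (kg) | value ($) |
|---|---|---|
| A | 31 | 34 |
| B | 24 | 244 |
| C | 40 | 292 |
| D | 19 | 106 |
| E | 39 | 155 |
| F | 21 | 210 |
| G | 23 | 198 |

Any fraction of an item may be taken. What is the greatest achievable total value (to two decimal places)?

Greedy by value/weight ratio, highest first.
Ratios (sorted): B 10.17, F 10.00, G 8.61, C 7.30, D 5.58, E 3.97, A 1.10
take B (24 @ 244); take F (21 @ 210); take G (23 @ 198); take 31/40 of C → 226.30. Capacity used 99/99.
Total value = 878.30

878.30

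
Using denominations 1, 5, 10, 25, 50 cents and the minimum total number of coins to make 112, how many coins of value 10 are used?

1

Use the largest denomination that fits, subtract, and repeat.
112 − 2×50→12 − 1×10→2 − 2×1→0
Count of 10: 1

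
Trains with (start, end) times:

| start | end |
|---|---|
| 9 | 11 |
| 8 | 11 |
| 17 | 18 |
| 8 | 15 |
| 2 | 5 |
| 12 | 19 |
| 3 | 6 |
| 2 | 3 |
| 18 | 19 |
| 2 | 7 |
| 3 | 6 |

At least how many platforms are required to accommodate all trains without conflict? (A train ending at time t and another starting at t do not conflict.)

4

Count concurrent intervals with a sweep; the peak is the room count.
Events (time:±→running): 2:+→1 2:+→2 2:+→3 3:-→2 3:+→3 3:+→4 … peak 4.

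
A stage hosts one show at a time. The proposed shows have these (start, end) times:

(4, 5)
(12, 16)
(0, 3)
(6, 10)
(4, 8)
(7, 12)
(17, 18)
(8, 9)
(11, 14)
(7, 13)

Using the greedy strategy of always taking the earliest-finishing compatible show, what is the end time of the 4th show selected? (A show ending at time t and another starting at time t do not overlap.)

Sort by end time and greedily take each interval whose start is ≥ the last chosen end.
Sorted by end: (0,3)  (4,5)  (4,8)  (8,9)  (6,10)  (7,12)  (7,13)  (11,14)  (12,16)  (17,18)
take (0,3); take (4,5); skip (4,8); take (8,9); skip (7,12); take (11,14); skip (12,16); take (17,18).
Selected: (0,3) (4,5) (8,9) (11,14) (17,18)

14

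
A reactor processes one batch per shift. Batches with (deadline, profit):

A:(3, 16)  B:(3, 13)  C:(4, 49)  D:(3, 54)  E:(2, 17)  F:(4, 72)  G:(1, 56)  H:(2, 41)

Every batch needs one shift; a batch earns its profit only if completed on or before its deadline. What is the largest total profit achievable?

By profit: F(d4,72), G(d1,56), D(d3,54), C(d4,49), H(d2,41), E(d2,17), A(d3,16), B(d3,13)
F→slot 4; G→slot 1; D→slot 3; C→slot 2; H skipped; E skipped; A skipped; B skipped.
Profit = 56 + 49 + 54 + 72 = 231

231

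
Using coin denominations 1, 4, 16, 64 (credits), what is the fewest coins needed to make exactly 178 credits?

7

Greedy: take as many of the largest coin as possible, then repeat with the remainder.
178 − 2×64→50 − 3×16→2 − 2×1→0
Total coins = 2 + 3 + 2 = 7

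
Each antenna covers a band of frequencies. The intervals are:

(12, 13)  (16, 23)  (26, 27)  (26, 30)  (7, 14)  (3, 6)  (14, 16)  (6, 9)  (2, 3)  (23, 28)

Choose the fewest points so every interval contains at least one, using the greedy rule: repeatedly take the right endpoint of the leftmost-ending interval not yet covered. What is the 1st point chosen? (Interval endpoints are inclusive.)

By right end: [2,3]  [3,6]  [6,9]  [12,13]  [7,14]  [14,16]  [16,23]  [26,27]  [23,28]  [26,30]
[2,3] uncovered → point at 3; [6,9] uncovered → point at 9; [12,13] uncovered → point at 13; [14,16] uncovered → point at 16; [26,27] uncovered → point at 27.
Points: 3, 9, 13, 16, 27 (5 total).

3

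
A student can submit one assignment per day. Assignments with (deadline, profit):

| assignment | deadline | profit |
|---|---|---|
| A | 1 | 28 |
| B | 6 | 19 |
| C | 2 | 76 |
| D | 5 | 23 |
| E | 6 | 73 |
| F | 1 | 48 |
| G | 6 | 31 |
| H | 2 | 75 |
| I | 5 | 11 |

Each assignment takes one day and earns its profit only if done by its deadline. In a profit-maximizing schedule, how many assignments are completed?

6

Take jobs in profit order; each goes to the latest open slot no later than its deadline.
Profit order: C=76 H=75 E=73 F=48 G=31 A=28 D=23 B=19 I=11
Assign: C→slot 2, H→slot 1, E→slot 6, F skipped, G→slot 5, A skipped, D→slot 4, B→slot 3, I skipped.
Slots: [1:H] [2:C] [3:B] [4:D] [5:G] [6:E]
6 of 9 scheduled.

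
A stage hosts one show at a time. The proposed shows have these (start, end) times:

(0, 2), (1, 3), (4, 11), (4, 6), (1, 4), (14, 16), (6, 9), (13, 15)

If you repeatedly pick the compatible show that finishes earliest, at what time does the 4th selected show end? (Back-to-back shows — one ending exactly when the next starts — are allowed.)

15

Order by finish time; keep every interval that doesn't clash with the previous kept one.
Sorted by end: (0,2)  (1,3)  (1,4)  (4,6)  (6,9)  (4,11)  (13,15)  (14,16)
take (0,2); take (4,6); take (6,9); take (13,15).
Selected: (0,2) (4,6) (6,9) (13,15)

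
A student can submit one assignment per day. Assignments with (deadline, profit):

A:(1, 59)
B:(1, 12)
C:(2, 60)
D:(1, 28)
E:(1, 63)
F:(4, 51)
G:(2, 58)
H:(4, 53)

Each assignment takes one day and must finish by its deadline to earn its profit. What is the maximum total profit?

By profit: E(d1,63), C(d2,60), A(d1,59), G(d2,58), H(d4,53), F(d4,51), D(d1,28), B(d1,12)
E→slot 1; C→slot 2; A skipped; G skipped; H→slot 4; F→slot 3; D skipped; B skipped.
Profit = 63 + 60 + 51 + 53 = 227

227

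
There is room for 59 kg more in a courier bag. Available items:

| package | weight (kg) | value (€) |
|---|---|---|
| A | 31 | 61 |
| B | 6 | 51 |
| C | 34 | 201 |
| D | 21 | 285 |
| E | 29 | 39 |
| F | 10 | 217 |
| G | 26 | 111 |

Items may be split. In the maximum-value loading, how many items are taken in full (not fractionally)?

Order: F (217/10=21.70) > D (285/21=13.57) > B (51/6=8.50) > C (201/34=5.91) > G (111/26=4.27) > A (61/31=1.97) > E (39/29=1.34)
Fill: take F (10 @ 217) → take D (21 @ 285) → take B (6 @ 51) → take 22/34 of C → 130.06; 59/59 used.
3 item(s) taken whole; one partial (take 22/34 of C).

3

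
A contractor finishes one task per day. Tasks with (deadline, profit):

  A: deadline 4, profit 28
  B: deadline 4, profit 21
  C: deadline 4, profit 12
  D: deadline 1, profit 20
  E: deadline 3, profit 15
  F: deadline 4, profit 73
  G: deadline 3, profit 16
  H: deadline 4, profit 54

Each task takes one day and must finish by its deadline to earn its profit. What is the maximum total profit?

Sort by profit descending; place each in the latest free slot ≤ its deadline.
Profit order: F=73 H=54 A=28 B=21 D=20 G=16 E=15 C=12
Assign: F→slot 4, H→slot 3, A→slot 2, B→slot 1, D skipped, G skipped, E skipped, C skipped.
Slots: [1:B] [2:A] [3:H] [4:F]
Profit = 21 + 28 + 54 + 73 = 176

176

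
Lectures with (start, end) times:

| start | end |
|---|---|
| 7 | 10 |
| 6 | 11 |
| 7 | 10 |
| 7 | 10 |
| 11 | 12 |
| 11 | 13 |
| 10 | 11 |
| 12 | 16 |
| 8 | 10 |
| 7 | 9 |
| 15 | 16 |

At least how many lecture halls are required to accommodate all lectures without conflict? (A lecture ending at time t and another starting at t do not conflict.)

6

The answer is the maximum number of intervals overlapping at any instant.
starts: [6, 7, 7, 7, 7, 8, 10, 11, 11, 12, 15]
ends:   [9, 10, 10, 10, 10, 11, 11, 12, 13, 16, 16]
s6→1 s7→2 s7→3 s7→4 s7→5 s8→6  — peak 6.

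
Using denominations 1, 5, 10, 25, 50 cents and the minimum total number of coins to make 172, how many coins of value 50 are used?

172 = 3×50 + 2×10 + 2×1
Count of 50: 3

3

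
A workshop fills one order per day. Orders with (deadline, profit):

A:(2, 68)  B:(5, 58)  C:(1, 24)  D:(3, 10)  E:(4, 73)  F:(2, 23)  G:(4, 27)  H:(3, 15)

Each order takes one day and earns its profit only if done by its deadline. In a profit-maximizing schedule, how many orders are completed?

5

Sort by profit descending; place each in the latest free slot ≤ its deadline.
Profit order: E=73 A=68 B=58 G=27 C=24 F=23 H=15 D=10
Assign: E→slot 4, A→slot 2, B→slot 5, G→slot 3, C→slot 1, F skipped, H skipped, D skipped.
Slots: [1:C] [2:A] [3:G] [4:E] [5:B]
5 of 8 scheduled.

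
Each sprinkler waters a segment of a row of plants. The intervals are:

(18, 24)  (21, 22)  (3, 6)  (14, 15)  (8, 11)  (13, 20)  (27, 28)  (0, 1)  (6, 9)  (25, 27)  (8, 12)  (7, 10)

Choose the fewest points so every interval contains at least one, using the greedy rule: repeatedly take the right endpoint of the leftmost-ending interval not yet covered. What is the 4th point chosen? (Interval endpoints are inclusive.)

Process intervals by earliest right end; each time one isn't hit yet, stab at its right endpoint.
By right end: [0,1]  [3,6]  [6,9]  [7,10]  [8,11]  [8,12]  [14,15]  [13,20]  [21,22]  [18,24]  [25,27]  [27,28]
[0,1] uncovered → point at 1; [3,6] uncovered → point at 6; [7,10] uncovered → point at 10; [14,15] uncovered → point at 15; [21,22] uncovered → point at 22; [25,27] uncovered → point at 27.
Points: 1, 6, 10, 15, 22, 27 (6 total).

15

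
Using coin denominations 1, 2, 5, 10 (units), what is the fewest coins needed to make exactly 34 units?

Use the largest denomination that fits, subtract, and repeat.
34 = 3×10 + 2×2
Total coins = 3 + 2 = 5

5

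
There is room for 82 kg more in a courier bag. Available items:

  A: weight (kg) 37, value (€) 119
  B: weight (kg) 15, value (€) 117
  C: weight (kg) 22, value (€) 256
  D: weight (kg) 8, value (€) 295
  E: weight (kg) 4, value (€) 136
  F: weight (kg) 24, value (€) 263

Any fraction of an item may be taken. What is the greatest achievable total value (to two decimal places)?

Sort by value per unit weight and fill in that order.
Ratios (sorted): D 36.88, E 34.00, C 11.64, F 10.96, B 7.80, A 3.22
take D (8 @ 295); take E (4 @ 136); take C (22 @ 256); take F (24 @ 263); take B (15 @ 117); take 9/37 of A → 28.95. Capacity used 82/82.
Total value = 1095.95

1095.95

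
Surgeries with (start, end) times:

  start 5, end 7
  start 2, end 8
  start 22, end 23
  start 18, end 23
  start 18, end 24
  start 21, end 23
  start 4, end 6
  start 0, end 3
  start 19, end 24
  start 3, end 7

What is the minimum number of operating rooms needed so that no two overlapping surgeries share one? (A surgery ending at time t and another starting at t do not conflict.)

Count concurrent intervals with a sweep; the peak is the room count.
starts: [0, 2, 3, 4, 5, 18, 18, 19, 21, 22]
ends:   [3, 6, 7, 7, 8, 23, 23, 23, 24, 24]
s0→1 s2→2 e3→1 s3→2 s4→3 s5→4 e6→3 e7→2 e7→1 e8→0 s18→1 s18→2 s19→3 s21→4 s22→5  — peak 5.

5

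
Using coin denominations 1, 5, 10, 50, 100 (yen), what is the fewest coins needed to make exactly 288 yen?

10

Use the largest denomination that fits, subtract, and repeat.
288 − 2×100→88 − 1×50→38 − 3×10→8 − 1×5→3 − 3×1→0
Total coins = 2 + 1 + 3 + 1 + 3 = 10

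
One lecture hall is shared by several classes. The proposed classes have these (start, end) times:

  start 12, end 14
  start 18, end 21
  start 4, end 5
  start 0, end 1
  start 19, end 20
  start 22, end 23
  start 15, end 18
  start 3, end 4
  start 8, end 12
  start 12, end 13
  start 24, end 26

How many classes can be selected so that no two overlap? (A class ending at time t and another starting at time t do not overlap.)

Sort by end time and greedily take each interval whose start is ≥ the last chosen end.
By end time: (0,1), (3,4), (4,5), (8,12), (12,13), (12,14), (15,18), (19,20), (18,21), (22,23), (24,26).
Pick (0,1); next start ≥ 1 → (3,4); next start ≥ 4 → (4,5); next start ≥ 5 → (8,12); next start ≥ 12 → (12,13); next start ≥ 13 → (15,18); next start ≥ 18 → (19,20); next start ≥ 20 → (22,23); next start ≥ 23 → (24,26).
Selected 9 classes.

9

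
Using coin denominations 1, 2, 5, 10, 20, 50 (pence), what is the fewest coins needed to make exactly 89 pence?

Greedy: take as many of the largest coin as possible, then repeat with the remainder.
89 − 1×50→39 − 1×20→19 − 1×10→9 − 1×5→4 − 2×2→0
Total coins = 1 + 1 + 1 + 1 + 2 = 6

6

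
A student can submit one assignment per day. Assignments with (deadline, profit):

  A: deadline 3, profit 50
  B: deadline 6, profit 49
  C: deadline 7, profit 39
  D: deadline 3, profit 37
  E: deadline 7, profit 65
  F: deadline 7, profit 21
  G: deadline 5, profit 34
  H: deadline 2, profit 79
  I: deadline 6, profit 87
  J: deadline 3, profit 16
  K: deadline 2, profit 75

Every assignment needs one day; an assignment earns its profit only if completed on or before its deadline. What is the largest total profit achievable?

444

Sort by profit descending; place each in the latest free slot ≤ its deadline.
By profit: I(d6,87), H(d2,79), K(d2,75), E(d7,65), A(d3,50), B(d6,49), C(d7,39), D(d3,37), G(d5,34), F(d7,21), J(d3,16)
I→slot 6; H→slot 2; K→slot 1; E→slot 7; A→slot 3; B→slot 5; C→slot 4; D skipped; G skipped; F skipped; J skipped.
Profit = 75 + 79 + 50 + 39 + 49 + 87 + 65 = 444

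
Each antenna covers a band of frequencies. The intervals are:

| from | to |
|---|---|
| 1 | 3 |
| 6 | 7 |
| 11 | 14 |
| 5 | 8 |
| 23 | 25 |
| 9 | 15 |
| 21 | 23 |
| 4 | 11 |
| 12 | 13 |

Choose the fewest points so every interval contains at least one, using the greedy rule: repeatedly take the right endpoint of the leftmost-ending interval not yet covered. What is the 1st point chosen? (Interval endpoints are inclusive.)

By right end: [1,3]  [6,7]  [5,8]  [4,11]  [12,13]  [11,14]  [9,15]  [21,23]  [23,25]
[1,3] uncovered → point at 3; [6,7] uncovered → point at 7; [12,13] uncovered → point at 13; [21,23] uncovered → point at 23.
Points: 3, 7, 13, 23 (4 total).

3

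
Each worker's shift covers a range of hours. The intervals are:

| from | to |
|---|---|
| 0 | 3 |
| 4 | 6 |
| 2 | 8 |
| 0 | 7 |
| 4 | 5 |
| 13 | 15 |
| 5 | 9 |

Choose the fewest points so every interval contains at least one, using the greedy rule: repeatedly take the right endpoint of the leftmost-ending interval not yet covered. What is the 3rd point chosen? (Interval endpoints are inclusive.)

Sort by right endpoint; whenever an interval is uncovered, place a point at its right end.
Sorted: [0,3] [4,5] [4,6] [0,7] [2,8] [5,9] [13,15]
{[0,3]} hit by 3; {[4,5],[4,6],[0,7],[2,8],[5,9]} hit by 5; {[13,15]} hit by 15.
Points: 3, 5, 15 (3 total).

15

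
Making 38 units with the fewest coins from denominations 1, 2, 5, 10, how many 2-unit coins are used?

1

Use the largest denomination that fits, subtract, and repeat.
38 = 3×10 + 1×5 + 1×2 + 1×1
Count of 2: 1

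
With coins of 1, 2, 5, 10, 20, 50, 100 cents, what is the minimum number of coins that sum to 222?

4

222 = 2×100 + 1×20 + 1×2
Total coins = 2 + 1 + 1 = 4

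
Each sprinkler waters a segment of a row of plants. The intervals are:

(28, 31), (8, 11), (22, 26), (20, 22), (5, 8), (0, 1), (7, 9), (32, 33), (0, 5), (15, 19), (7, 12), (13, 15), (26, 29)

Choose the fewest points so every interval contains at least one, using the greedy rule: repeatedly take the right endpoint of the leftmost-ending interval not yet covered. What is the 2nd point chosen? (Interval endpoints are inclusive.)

8

Process intervals by earliest right end; each time one isn't hit yet, stab at its right endpoint.
Sorted: [0,1] [0,5] [5,8] [7,9] [8,11] [7,12] [13,15] [15,19] [20,22] [22,26] [26,29] [28,31] [32,33]
{[0,1],[0,5]} hit by 1; {[5,8],[7,9],[8,11],[7,12]} hit by 8; {[13,15],[15,19]} hit by 15; {[20,22],[22,26]} hit by 22; {[26,29],[28,31]} hit by 29; {[32,33]} hit by 33.
Points: 1, 8, 15, 22, 29, 33 (6 total).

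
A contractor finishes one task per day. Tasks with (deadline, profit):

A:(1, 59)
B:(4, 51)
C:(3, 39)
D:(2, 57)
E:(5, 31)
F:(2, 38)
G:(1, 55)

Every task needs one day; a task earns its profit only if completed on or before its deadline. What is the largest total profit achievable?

237

By profit: A(d1,59), D(d2,57), G(d1,55), B(d4,51), C(d3,39), F(d2,38), E(d5,31)
A→slot 1; D→slot 2; G skipped; B→slot 4; C→slot 3; F skipped; E→slot 5.
Profit = 59 + 57 + 39 + 51 + 31 = 237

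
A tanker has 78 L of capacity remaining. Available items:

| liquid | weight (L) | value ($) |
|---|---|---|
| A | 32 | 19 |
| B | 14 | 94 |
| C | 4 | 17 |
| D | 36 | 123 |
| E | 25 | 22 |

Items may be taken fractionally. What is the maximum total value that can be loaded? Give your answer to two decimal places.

255.12

Sort by value per unit weight and fill in that order.
Order: B (94/14=6.71) > C (17/4=4.25) > D (123/36=3.42) > E (22/25=0.88) > A (19/32=0.59)
Fill: take B (14 @ 94) → take C (4 @ 17) → take D (36 @ 123) → take 24/25 of E → 21.12; 78/78 used.
Total value = 255.12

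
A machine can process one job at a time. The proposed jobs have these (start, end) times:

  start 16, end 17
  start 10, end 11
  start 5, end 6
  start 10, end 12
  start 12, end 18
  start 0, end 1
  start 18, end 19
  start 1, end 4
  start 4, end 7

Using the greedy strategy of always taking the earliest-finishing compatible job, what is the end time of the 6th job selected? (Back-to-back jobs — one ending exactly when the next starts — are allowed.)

Sorted by end: (0,1)  (1,4)  (5,6)  (4,7)  (10,11)  (10,12)  (16,17)  (12,18)  (18,19)
take (0,1); take (1,4); take (5,6); skip (4,7); take (10,11); take (16,17); take (18,19).
Selected: (0,1) (1,4) (5,6) (10,11) (16,17) (18,19)

19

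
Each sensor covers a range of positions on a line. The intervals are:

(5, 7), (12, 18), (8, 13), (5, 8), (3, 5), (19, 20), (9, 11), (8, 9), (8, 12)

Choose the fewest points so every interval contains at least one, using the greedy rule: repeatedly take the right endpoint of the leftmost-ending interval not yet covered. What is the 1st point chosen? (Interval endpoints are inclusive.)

5

Sort by right endpoint; whenever an interval is uncovered, place a point at its right end.
Sorted: [3,5] [5,7] [5,8] [8,9] [9,11] [8,12] [8,13] [12,18] [19,20]
{[3,5],[5,7],[5,8]} hit by 5; {[8,9],[9,11],[8,12],[8,13]} hit by 9; {[12,18]} hit by 18; {[19,20]} hit by 20.
Points: 5, 9, 18, 20 (4 total).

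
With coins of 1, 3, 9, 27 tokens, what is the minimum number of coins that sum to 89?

Greedy: take as many of the largest coin as possible, then repeat with the remainder.
89 = 3×27 + 2×3 + 2×1
Total coins = 3 + 2 + 2 = 7

7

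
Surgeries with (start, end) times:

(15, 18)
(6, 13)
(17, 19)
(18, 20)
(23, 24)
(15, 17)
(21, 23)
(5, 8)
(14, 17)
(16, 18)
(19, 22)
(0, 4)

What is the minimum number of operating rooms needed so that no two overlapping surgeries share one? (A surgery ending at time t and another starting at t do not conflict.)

4

Count concurrent intervals with a sweep; the peak is the room count.
starts: [0, 5, 6, 14, 15, 15, 16, 17, 18, 19, 21, 23]
ends:   [4, 8, 13, 17, 17, 18, 18, 19, 20, 22, 23, 24]
s0→1 e4→0 s5→1 s6→2 e8→1 e13→0 s14→1 s15→2 s15→3 s16→4  — peak 4.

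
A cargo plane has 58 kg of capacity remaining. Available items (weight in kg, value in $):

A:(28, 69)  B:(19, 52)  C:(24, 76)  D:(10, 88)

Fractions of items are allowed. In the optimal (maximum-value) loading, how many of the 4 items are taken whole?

3

Greedy by value/weight ratio, highest first.
Order: D (88/10=8.80) > C (76/24=3.17) > B (52/19=2.74) > A (69/28=2.46)
Fill: take D (10 @ 88) → take C (24 @ 76) → take B (19 @ 52) → take 5/28 of A → 12.32; 58/58 used.
3 item(s) taken whole; one partial (take 5/28 of A).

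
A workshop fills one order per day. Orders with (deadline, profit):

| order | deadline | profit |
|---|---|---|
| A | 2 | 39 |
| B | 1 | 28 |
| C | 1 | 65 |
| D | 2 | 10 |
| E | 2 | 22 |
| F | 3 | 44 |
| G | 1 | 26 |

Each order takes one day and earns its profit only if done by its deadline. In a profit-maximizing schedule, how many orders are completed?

3

By profit: C(d1,65), F(d3,44), A(d2,39), B(d1,28), G(d1,26), E(d2,22), D(d2,10)
C→slot 1; F→slot 3; A→slot 2; B skipped; G skipped; E skipped; D skipped.
3 of 7 scheduled.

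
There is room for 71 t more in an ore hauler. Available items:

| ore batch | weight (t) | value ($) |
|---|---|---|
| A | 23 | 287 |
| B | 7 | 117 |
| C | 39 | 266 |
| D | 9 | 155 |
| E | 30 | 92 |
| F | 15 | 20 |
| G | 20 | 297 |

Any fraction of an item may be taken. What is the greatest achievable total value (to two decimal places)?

Sort by value per unit weight and fill in that order.
Ratios (sorted): D 17.22, B 16.71, G 14.85, A 12.48, C 6.82, E 3.07, F 1.33
take D (9 @ 155); take B (7 @ 117); take G (20 @ 297); take A (23 @ 287); take 12/39 of C → 81.85. Capacity used 71/71.
Total value = 937.85

937.85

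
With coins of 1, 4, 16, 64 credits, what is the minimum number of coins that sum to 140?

5

Use the largest denomination that fits, subtract, and repeat.
140 = 2×64 + 3×4
Total coins = 2 + 3 = 5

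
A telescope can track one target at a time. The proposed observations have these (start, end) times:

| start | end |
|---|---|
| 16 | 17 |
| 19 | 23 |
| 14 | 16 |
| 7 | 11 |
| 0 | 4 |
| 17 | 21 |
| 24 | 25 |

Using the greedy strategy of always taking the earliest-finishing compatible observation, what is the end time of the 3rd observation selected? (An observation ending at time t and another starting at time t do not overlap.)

16

Order by finish time; keep every interval that doesn't clash with the previous kept one.
Sorted by end: (0,4)  (7,11)  (14,16)  (16,17)  (17,21)  (19,23)  (24,25)
take (0,4); take (7,11); take (14,16); take (16,17); take (17,21); take (24,25).
Selected: (0,4) (7,11) (14,16) (16,17) (17,21) (24,25)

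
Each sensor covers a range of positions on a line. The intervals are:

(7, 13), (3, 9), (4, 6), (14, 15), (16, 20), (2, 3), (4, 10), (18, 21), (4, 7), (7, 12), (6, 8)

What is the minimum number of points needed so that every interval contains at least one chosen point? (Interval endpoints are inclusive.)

Sort by right endpoint; whenever an interval is uncovered, place a point at its right end.
By right end: [2,3]  [4,6]  [4,7]  [6,8]  [3,9]  [4,10]  [7,12]  [7,13]  [14,15]  [16,20]  [18,21]
[2,3] uncovered → point at 3; [4,6] uncovered → point at 6; [7,12] uncovered → point at 12; [14,15] uncovered → point at 15; [16,20] uncovered → point at 20.
Points: 3, 6, 12, 15, 20 (5 total).

5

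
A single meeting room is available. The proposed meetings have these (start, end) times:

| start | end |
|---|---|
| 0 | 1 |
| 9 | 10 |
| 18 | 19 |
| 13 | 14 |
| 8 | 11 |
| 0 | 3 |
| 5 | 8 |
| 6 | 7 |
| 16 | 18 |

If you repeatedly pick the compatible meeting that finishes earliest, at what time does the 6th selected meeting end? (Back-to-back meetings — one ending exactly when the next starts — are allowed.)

Sorted by end: (0,1)  (0,3)  (6,7)  (5,8)  (9,10)  (8,11)  (13,14)  (16,18)  (18,19)
take (0,1); take (6,7); skip (5,8); take (9,10); take (13,14); take (16,18); take (18,19).
Selected: (0,1) (6,7) (9,10) (13,14) (16,18) (18,19)

19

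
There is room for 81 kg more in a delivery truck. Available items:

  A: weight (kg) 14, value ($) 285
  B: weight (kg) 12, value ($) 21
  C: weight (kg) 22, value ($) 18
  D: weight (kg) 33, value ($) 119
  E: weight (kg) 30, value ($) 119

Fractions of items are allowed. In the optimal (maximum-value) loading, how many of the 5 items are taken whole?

Ratios (sorted): A 20.36, E 3.97, D 3.61, B 1.75, C 0.82
take A (14 @ 285); take E (30 @ 119); take D (33 @ 119); take 4/12 of B → 7.00. Capacity used 81/81.
3 item(s) taken whole; one partial (take 4/12 of B).

3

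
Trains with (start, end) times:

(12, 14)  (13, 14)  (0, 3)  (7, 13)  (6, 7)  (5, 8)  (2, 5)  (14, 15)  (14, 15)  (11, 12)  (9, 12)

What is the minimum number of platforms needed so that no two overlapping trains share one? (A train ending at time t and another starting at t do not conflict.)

3

The answer is the maximum number of intervals overlapping at any instant.
starts: [0, 2, 5, 6, 7, 9, 11, 12, 13, 14, 14]
ends:   [3, 5, 7, 8, 12, 12, 13, 14, 14, 15, 15]
s0→1 s2→2 e3→1 e5→0 s5→1 s6→2 e7→1 s7→2 e8→1 s9→2 s11→3  — peak 3.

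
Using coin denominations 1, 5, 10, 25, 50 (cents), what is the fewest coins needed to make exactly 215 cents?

6

Greedy: take as many of the largest coin as possible, then repeat with the remainder.
215 − 4×50→15 − 1×10→5 − 1×5→0
Total coins = 4 + 1 + 1 = 6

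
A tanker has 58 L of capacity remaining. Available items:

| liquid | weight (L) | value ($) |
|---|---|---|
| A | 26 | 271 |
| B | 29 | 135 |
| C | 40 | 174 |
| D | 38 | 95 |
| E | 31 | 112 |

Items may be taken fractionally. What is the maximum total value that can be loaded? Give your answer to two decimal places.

Ratios (sorted): A 10.42, B 4.66, C 4.35, E 3.61, D 2.50
take A (26 @ 271); take B (29 @ 135); take 3/40 of C → 13.05. Capacity used 58/58.
Total value = 419.05

419.05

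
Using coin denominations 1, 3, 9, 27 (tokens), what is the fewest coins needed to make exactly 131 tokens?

9

131 = 4×27 + 2×9 + 1×3 + 2×1
Total coins = 4 + 2 + 1 + 2 = 9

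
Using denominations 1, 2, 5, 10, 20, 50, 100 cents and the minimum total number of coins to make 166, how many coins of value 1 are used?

1

166 − 1×100→66 − 1×50→16 − 1×10→6 − 1×5→1 − 1×1→0
Count of 1: 1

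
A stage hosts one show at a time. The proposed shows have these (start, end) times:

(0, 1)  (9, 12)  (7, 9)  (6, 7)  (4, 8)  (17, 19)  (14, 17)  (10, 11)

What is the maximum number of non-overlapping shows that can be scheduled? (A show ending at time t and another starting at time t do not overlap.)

6

By end time: (0,1), (6,7), (4,8), (7,9), (10,11), (9,12), (14,17), (17,19).
Pick (0,1); next start ≥ 1 → (6,7); next start ≥ 7 → (7,9); next start ≥ 9 → (10,11); next start ≥ 11 → (14,17); next start ≥ 17 → (17,19).
Selected 6 shows.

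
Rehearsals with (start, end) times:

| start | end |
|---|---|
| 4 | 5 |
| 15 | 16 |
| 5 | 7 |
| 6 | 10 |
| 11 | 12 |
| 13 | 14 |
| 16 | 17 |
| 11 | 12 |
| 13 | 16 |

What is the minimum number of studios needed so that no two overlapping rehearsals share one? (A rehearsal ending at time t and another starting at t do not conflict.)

Count concurrent intervals with a sweep; the peak is the room count.
starts: [4, 5, 6, 11, 11, 13, 13, 15, 16]
ends:   [5, 7, 10, 12, 12, 14, 16, 16, 17]
s4→1 e5→0 s5→1 s6→2  — peak 2.

2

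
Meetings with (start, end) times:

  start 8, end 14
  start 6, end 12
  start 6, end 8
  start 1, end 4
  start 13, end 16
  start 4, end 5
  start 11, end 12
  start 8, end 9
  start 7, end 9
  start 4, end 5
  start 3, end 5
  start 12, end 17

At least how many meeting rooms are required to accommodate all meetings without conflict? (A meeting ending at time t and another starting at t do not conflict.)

starts: [1, 3, 4, 4, 6, 6, 7, 8, 8, 11, 12, 13]
ends:   [4, 5, 5, 5, 8, 9, 9, 12, 12, 14, 16, 17]
s1→1 s3→2 e4→1 s4→2 s4→3 e5→2 e5→1 e5→0 s6→1 s6→2 s7→3 e8→2 s8→3 s8→4  — peak 4.

4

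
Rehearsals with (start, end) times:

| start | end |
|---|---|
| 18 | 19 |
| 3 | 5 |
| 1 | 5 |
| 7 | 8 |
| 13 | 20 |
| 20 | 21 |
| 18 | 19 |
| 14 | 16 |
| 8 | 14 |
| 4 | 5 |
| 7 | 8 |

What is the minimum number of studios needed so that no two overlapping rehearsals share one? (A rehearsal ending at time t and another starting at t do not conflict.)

Events (time:±→running): 1:+→1 3:+→2 4:+→3 … peak 3.

3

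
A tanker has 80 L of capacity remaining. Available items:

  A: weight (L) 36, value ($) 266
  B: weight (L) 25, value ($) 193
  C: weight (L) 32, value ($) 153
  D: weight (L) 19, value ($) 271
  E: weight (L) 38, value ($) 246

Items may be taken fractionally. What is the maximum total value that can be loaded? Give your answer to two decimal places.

Sort by value per unit weight and fill in that order.
Ratios (sorted): D 14.26, B 7.72, A 7.39, E 6.47, C 4.78
take D (19 @ 271); take B (25 @ 193); take A (36 @ 266). Capacity used 80/80.
Total value = 730.00

730.00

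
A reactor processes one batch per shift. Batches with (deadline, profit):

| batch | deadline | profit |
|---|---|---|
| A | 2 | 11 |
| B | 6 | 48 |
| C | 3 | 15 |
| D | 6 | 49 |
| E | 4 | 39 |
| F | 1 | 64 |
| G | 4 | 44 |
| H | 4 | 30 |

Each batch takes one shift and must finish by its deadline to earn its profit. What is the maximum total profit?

274

Sort by profit descending; place each in the latest free slot ≤ its deadline.
By profit: F(d1,64), D(d6,49), B(d6,48), G(d4,44), E(d4,39), H(d4,30), C(d3,15), A(d2,11)
F→slot 1; D→slot 6; B→slot 5; G→slot 4; E→slot 3; H→slot 2; C skipped; A skipped.
Profit = 64 + 30 + 39 + 44 + 48 + 49 = 274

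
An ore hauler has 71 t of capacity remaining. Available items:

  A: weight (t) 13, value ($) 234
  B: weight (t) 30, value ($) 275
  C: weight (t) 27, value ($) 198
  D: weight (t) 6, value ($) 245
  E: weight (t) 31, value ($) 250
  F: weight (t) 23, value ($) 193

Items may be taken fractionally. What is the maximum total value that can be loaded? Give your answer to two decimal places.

Sort by value per unit weight and fill in that order.
Ratios (sorted): D 40.83, A 18.00, B 9.17, F 8.39, E 8.06, C 7.33
take D (6 @ 245); take A (13 @ 234); take B (30 @ 275); take 22/23 of F → 184.61. Capacity used 71/71.
Total value = 938.61

938.61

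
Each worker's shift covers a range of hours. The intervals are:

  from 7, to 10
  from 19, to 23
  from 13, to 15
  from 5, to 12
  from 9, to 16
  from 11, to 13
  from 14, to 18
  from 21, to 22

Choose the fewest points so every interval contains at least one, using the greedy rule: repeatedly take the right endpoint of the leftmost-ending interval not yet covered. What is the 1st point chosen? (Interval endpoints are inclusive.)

10

Process intervals by earliest right end; each time one isn't hit yet, stab at its right endpoint.
By right end: [7,10]  [5,12]  [11,13]  [13,15]  [9,16]  [14,18]  [21,22]  [19,23]
[7,10] uncovered → point at 10; [11,13] uncovered → point at 13; [14,18] uncovered → point at 18; [21,22] uncovered → point at 22.
Points: 10, 13, 18, 22 (4 total).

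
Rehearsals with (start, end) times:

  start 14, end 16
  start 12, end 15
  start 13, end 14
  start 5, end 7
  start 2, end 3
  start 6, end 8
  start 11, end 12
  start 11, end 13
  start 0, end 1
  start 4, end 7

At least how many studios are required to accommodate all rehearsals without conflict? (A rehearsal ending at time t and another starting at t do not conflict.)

3

The answer is the maximum number of intervals overlapping at any instant.
Events (time:±→running): 0:+→1 1:-→0 2:+→1 3:-→0 4:+→1 5:+→2 6:+→3 … peak 3.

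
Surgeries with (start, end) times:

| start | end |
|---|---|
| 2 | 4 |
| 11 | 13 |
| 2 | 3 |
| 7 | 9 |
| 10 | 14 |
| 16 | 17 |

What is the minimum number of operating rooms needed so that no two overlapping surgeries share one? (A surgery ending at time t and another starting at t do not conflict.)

2

Events (time:±→running): 2:+→1 2:+→2 … peak 2.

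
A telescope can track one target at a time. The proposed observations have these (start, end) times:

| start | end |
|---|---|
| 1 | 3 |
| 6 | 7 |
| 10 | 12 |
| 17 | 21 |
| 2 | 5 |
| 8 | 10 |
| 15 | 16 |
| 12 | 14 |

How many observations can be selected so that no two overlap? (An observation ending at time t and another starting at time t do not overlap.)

7

By end time: (1,3), (2,5), (6,7), (8,10), (10,12), (12,14), (15,16), (17,21).
Pick (1,3); next start ≥ 3 → (6,7); next start ≥ 7 → (8,10); next start ≥ 10 → (10,12); next start ≥ 12 → (12,14); next start ≥ 14 → (15,16); next start ≥ 16 → (17,21).
Selected 7 observations.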